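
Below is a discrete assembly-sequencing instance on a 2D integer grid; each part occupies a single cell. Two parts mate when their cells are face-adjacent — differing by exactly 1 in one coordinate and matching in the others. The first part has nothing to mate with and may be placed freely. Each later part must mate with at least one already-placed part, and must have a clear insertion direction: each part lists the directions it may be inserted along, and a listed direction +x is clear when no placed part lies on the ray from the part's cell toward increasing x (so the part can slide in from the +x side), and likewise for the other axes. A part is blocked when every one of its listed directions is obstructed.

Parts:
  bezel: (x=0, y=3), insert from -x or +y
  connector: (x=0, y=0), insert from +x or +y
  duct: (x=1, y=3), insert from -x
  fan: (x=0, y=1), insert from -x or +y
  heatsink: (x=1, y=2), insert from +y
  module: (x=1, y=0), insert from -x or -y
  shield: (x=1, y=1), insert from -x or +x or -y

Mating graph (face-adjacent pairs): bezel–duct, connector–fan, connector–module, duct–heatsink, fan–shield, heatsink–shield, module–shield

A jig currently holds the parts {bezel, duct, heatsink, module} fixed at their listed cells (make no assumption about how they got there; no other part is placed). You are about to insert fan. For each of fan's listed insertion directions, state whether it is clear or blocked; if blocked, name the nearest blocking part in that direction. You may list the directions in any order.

+y: blocked by bezel; -x: clear

-x: ray from fan(0, 1) has no placed part ⇒ clear
+y: nearest on ray is bezel@(0, 3) ⇒ blocked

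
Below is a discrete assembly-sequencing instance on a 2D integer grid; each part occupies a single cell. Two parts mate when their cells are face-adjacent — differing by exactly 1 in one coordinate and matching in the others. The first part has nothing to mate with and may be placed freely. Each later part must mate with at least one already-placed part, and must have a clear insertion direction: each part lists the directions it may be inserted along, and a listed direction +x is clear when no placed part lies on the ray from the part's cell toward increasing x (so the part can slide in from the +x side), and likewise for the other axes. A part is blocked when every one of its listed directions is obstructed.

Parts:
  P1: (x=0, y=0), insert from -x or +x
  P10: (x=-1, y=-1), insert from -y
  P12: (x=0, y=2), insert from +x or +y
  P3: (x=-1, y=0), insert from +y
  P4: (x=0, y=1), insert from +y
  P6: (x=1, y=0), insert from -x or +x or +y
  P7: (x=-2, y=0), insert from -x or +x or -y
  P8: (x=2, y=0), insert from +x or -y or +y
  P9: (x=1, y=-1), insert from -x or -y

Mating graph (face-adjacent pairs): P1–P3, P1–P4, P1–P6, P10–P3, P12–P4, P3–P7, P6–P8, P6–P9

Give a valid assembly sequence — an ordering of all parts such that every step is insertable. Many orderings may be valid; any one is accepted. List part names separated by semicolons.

P9; P6; P1; P8; P3; P10; P7; P4; P12

1. P9@(1, -1) [-x clear] — {P9}
2. P6@(1, 0) [-x clear] — {P6, P9}
3. P1@(0, 0) [-x clear] — {P1, P6, P9}
4. P8@(2, 0) [+x clear] — {P1, P6, P8, P9}
5. P3@(-1, 0) [+y clear] — {P1, P3, P6, P8, P9}
6. P10@(-1, -1) [-y clear] — {P1, P10, P3, P6, P8, P9}
7. P7@(-2, 0) [-x clear] — {P1, P10, P3, P6, P7, P8, P9}
8. P4@(0, 1) [+y clear] — {P1, P10, P3, P4, P6, P7, P8, P9}
9. P12@(0, 2) [+x clear] — {P1, P10, P12, P3, P4, P6, P7, P8, P9}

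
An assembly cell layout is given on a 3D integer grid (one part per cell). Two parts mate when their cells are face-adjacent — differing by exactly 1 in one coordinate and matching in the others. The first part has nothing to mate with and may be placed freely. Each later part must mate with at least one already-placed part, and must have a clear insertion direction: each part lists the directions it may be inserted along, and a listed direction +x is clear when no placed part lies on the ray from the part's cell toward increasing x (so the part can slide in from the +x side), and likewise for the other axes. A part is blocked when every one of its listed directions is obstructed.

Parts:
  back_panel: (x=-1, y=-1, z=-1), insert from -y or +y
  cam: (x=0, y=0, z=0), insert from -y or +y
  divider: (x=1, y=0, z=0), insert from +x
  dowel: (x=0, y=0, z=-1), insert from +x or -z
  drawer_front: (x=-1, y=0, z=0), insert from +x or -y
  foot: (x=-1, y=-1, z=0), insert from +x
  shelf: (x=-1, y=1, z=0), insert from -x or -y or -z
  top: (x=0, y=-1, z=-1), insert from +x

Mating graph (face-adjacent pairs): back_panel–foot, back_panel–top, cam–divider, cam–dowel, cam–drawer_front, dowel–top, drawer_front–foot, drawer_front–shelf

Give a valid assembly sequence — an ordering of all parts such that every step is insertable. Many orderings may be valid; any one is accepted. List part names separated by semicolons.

1. shelf@(-1, 1, 0) [-x clear] — {shelf}
2. drawer_front@(-1, 0, 0) [+x clear] — {drawer_front, shelf}
3. cam@(0, 0, 0) [-y clear] — {cam, drawer_front, shelf}
4. dowel@(0, 0, -1) [+x clear] — {cam, dowel, drawer_front, shelf}
5. top@(0, -1, -1) [+x clear] — {cam, dowel, drawer_front, shelf, top}
6. back_panel@(-1, -1, -1) [-y clear] — {back_panel, cam, dowel, drawer_front, shelf, top}
7. divider@(1, 0, 0) [+x clear] — {back_panel, cam, divider, dowel, drawer_front, shelf, top}
8. foot@(-1, -1, 0) [+x clear] — {back_panel, cam, divider, dowel, drawer_front, foot, shelf, top}

shelf; drawer_front; cam; dowel; top; back_panel; divider; foot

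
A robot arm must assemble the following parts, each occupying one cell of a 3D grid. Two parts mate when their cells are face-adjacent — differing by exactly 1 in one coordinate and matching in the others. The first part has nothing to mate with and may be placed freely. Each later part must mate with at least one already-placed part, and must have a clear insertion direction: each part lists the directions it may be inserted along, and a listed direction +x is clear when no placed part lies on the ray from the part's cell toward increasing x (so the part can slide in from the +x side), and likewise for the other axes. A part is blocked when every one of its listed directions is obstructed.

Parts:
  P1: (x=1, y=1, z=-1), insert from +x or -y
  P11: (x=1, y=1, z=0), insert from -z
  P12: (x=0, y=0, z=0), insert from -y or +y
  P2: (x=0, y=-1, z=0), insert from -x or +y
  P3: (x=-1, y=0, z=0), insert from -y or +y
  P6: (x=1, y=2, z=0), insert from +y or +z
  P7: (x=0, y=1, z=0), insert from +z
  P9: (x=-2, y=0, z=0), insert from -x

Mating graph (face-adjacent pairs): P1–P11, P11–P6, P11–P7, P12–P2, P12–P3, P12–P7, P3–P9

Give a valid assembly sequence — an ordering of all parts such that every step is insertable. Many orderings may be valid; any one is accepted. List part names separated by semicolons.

P9; P3; P12; P7; P2; P11; P1; P6

1. P9@(-2, 0, 0) [-x clear] — {P9}
2. P3@(-1, 0, 0) [-y clear] — {P3, P9}
3. P12@(0, 0, 0) [-y clear] — {P12, P3, P9}
4. P7@(0, 1, 0) [+z clear] — {P12, P3, P7, P9}
5. P2@(0, -1, 0) [-x clear] — {P12, P2, P3, P7, P9}
6. P11@(1, 1, 0) [-z clear] — {P11, P12, P2, P3, P7, P9}
7. P1@(1, 1, -1) [+x clear] — {P1, P11, P12, P2, P3, P7, P9}
8. P6@(1, 2, 0) [+y clear] — {P1, P11, P12, P2, P3, P6, P7, P9}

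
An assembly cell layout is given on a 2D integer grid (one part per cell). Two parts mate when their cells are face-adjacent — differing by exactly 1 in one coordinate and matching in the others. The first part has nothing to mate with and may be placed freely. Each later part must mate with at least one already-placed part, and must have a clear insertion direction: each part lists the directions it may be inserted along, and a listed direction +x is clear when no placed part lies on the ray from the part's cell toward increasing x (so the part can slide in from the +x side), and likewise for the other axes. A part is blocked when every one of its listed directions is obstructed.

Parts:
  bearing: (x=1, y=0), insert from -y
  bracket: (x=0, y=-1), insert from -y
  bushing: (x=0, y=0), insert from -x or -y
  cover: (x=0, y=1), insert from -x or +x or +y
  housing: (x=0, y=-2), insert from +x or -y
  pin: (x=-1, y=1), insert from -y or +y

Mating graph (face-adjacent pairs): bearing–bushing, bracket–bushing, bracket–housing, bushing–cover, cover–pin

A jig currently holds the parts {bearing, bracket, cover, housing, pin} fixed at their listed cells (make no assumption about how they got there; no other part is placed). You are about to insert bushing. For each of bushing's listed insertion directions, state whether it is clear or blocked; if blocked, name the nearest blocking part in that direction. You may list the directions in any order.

-x: ray from bushing(0, 0) has no placed part ⇒ clear
-y: nearest on ray is bracket@(0, -1) ⇒ blocked

-x: clear; -y: blocked by bracket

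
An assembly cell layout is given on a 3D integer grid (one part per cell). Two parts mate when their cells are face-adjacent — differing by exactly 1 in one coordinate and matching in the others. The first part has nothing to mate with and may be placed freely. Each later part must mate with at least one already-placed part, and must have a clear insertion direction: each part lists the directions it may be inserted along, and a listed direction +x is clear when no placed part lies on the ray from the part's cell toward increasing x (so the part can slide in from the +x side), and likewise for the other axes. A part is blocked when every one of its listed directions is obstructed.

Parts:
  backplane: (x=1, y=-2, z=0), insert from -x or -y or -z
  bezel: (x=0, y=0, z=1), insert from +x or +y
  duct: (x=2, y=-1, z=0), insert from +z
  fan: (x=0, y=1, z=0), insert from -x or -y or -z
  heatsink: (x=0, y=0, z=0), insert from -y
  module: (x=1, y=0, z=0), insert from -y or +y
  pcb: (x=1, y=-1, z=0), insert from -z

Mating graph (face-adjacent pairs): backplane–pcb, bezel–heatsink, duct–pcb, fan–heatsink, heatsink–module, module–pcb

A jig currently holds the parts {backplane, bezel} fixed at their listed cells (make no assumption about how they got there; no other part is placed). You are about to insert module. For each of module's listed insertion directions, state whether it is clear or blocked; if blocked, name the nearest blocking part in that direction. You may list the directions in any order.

-y: nearest on ray is backplane@(1, -2, 0) ⇒ blocked
+y: ray from module(1, 0, 0) has no placed part ⇒ clear

+y: clear; -y: blocked by backplane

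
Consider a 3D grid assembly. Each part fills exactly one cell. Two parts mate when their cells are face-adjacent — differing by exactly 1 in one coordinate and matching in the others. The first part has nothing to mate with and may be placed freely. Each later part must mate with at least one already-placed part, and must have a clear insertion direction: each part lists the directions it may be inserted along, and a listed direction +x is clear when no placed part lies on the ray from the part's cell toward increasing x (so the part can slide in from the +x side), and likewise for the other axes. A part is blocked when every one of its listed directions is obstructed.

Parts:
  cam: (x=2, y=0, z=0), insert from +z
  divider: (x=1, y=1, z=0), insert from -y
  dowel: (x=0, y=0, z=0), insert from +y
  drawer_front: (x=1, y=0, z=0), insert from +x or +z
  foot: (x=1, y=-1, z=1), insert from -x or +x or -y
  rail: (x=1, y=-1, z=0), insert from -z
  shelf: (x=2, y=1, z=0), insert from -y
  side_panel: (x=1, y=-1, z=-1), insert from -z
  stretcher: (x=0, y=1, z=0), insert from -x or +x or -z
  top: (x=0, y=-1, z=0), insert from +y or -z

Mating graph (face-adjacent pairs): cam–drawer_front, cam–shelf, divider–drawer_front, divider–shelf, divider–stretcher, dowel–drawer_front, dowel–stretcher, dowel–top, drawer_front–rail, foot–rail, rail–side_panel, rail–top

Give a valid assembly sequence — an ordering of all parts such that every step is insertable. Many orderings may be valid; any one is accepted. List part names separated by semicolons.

divider; shelf; cam; drawer_front; dowel; top; rail; stretcher; foot; side_panel

1. divider@(1, 1, 0) [-y clear] — {divider}
2. shelf@(2, 1, 0) [-y clear] — {divider, shelf}
3. cam@(2, 0, 0) [+z clear] — {cam, divider, shelf}
4. drawer_front@(1, 0, 0) [+z clear] — {cam, divider, drawer_front, shelf}
5. dowel@(0, 0, 0) [+y clear] — {cam, divider, dowel, drawer_front, shelf}
6. top@(0, -1, 0) [-z clear] — {cam, divider, dowel, drawer_front, shelf, top}
7. rail@(1, -1, 0) [-z clear] — {cam, divider, dowel, drawer_front, rail, shelf, top}
8. stretcher@(0, 1, 0) [-x clear] — {cam, divider, dowel, drawer_front, rail, shelf, stretcher, top}
9. foot@(1, -1, 1) [-x clear] — {cam, divider, dowel, drawer_front, foot, rail, shelf, stretcher, top}
10. side_panel@(1, -1, -1) [-z clear] — {cam, divider, dowel, drawer_front, foot, rail, shelf, side_panel, stretcher, top}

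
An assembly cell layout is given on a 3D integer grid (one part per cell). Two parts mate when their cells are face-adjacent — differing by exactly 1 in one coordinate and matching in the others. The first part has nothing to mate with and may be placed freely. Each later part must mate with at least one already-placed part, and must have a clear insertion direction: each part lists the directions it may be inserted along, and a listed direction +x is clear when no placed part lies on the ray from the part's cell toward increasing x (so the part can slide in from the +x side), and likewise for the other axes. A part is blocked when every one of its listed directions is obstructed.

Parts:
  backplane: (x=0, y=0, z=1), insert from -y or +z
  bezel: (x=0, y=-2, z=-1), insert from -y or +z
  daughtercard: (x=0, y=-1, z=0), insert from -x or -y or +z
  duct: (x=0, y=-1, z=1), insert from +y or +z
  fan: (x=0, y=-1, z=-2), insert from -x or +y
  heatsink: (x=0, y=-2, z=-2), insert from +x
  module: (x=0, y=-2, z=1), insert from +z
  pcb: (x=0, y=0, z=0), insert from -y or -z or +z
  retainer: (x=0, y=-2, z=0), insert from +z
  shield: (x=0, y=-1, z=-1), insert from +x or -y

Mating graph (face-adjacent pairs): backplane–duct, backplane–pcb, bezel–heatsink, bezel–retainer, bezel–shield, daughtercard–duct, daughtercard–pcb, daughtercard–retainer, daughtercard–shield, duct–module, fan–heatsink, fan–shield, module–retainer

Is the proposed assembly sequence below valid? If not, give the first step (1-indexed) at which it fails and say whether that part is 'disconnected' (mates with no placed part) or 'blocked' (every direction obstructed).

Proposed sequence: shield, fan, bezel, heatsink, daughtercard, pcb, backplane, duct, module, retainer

Invalid at step 10 (blocked)

1. shield@(0, -1, -1) [+x clear] — {shield}
2. fan@(0, -1, -2) [-x clear] — {fan, shield}
3. bezel@(0, -2, -1) [-y clear] — {bezel, fan, shield}
4. heatsink@(0, -2, -2) [+x clear] — {bezel, fan, heatsink, shield}
5. daughtercard@(0, -1, 0) [-x clear] — {bezel, daughtercard, fan, heatsink, shield}
6. pcb@(0, 0, 0) [-z clear] — {bezel, daughtercard, fan, heatsink, pcb, shield}
7. backplane@(0, 0, 1) [-y clear] — {backplane, bezel, daughtercard, fan, heatsink, pcb, shield}
8. duct@(0, -1, 1) [+z clear] — {backplane, bezel, daughtercard, duct, fan, heatsink, pcb, shield}
9. module@(0, -2, 1) [+z clear] — {backplane, bezel, daughtercard, duct, fan, heatsink, module, pcb, shield}
10. retainer@(0, -2, 0) — +z all obstructed ⇒ blocked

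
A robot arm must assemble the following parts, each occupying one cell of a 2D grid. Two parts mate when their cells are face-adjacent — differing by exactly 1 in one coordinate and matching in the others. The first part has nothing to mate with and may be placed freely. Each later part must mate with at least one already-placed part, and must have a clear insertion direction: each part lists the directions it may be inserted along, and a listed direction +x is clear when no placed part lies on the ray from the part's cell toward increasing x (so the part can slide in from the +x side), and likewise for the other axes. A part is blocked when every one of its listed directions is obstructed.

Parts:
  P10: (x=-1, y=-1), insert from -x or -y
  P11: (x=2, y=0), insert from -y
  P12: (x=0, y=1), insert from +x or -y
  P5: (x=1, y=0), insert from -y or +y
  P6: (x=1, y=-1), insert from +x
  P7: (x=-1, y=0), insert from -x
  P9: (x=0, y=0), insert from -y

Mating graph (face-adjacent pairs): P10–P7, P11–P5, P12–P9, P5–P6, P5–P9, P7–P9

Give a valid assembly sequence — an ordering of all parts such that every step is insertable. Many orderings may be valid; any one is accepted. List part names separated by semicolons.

1. P9@(0, 0) [-y clear] — {P9}
2. P12@(0, 1) [+x clear] — {P12, P9}
3. P7@(-1, 0) [-x clear] — {P12, P7, P9}
4. P5@(1, 0) [-y clear] — {P12, P5, P7, P9}
5. P11@(2, 0) [-y clear] — {P11, P12, P5, P7, P9}
6. P6@(1, -1) [+x clear] — {P11, P12, P5, P6, P7, P9}
7. P10@(-1, -1) [-x clear] — {P10, P11, P12, P5, P6, P7, P9}

P9; P12; P7; P5; P11; P6; P10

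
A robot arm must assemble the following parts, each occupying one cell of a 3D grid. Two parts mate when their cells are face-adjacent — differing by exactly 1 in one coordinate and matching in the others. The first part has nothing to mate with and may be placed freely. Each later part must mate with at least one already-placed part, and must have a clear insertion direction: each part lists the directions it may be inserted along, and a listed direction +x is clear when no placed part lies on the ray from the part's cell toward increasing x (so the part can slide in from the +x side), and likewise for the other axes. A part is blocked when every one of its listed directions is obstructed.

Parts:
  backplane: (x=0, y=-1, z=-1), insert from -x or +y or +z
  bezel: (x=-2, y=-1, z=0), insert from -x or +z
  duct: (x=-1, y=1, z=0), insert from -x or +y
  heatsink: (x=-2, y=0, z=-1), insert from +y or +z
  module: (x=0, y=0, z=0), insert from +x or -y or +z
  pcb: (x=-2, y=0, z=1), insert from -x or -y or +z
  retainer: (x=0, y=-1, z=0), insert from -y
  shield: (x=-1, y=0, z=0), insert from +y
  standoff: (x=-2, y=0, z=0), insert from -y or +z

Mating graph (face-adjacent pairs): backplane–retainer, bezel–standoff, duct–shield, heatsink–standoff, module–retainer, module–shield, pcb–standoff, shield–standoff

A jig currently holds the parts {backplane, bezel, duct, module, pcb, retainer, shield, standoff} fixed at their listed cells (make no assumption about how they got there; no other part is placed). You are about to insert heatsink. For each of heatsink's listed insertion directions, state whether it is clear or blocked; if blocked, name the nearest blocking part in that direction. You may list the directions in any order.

+y: clear; +z: blocked by standoff

+y: ray from heatsink(-2, 0, -1) has no placed part ⇒ clear
+z: nearest on ray is standoff@(-2, 0, 0) ⇒ blocked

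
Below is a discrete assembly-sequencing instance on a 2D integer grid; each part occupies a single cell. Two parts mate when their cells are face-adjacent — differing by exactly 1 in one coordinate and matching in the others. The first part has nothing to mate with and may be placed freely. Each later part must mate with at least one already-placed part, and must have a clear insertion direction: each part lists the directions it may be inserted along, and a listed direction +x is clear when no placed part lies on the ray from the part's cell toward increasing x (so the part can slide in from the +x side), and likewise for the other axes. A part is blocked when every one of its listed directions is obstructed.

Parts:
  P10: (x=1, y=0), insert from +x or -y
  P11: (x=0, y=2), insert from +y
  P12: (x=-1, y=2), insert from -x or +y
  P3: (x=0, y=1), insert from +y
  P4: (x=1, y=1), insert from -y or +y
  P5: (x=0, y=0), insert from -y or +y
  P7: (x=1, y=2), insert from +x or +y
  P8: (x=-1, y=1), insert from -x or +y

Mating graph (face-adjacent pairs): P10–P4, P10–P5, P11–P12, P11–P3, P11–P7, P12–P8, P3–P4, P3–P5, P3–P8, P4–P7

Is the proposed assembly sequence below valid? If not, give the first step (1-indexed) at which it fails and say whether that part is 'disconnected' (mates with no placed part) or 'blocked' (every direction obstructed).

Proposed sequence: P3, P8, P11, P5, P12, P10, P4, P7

Valid

1. P3@(0, 1) [+y clear] — {P3}
2. P8@(-1, 1) [-x clear] — {P3, P8}
3. P11@(0, 2) [+y clear] — {P11, P3, P8}
4. P5@(0, 0) [-y clear] — {P11, P3, P5, P8}
5. P12@(-1, 2) [-x clear] — {P11, P12, P3, P5, P8}
6. P10@(1, 0) [+x clear] — {P10, P11, P12, P3, P5, P8}
7. P4@(1, 1) [+y clear] — {P10, P11, P12, P3, P4, P5, P8}
8. P7@(1, 2) [+x clear] — {P10, P11, P12, P3, P4, P5, P7, P8}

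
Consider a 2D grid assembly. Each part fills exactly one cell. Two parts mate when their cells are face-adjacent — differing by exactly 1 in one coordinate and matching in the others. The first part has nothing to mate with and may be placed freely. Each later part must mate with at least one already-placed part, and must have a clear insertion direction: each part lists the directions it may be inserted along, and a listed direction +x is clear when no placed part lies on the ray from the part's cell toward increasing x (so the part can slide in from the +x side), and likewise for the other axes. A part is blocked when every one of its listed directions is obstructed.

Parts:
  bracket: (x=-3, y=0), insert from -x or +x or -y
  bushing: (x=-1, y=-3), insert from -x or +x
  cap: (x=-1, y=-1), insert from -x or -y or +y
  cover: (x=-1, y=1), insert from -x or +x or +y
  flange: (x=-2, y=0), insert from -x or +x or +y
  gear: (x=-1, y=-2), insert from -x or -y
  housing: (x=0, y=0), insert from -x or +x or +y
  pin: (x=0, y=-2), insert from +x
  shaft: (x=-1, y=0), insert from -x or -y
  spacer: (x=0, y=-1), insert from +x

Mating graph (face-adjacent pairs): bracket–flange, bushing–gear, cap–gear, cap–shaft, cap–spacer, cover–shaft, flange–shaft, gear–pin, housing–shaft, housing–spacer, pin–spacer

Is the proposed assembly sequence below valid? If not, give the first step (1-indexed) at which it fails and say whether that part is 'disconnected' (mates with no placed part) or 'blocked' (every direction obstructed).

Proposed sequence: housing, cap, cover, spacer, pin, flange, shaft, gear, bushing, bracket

Invalid at step 2 (disconnected)

1. housing@(0, 0) [-x clear] — {housing}
2. cap@(-1, -1) — no placed neighbour ⇒ disconnected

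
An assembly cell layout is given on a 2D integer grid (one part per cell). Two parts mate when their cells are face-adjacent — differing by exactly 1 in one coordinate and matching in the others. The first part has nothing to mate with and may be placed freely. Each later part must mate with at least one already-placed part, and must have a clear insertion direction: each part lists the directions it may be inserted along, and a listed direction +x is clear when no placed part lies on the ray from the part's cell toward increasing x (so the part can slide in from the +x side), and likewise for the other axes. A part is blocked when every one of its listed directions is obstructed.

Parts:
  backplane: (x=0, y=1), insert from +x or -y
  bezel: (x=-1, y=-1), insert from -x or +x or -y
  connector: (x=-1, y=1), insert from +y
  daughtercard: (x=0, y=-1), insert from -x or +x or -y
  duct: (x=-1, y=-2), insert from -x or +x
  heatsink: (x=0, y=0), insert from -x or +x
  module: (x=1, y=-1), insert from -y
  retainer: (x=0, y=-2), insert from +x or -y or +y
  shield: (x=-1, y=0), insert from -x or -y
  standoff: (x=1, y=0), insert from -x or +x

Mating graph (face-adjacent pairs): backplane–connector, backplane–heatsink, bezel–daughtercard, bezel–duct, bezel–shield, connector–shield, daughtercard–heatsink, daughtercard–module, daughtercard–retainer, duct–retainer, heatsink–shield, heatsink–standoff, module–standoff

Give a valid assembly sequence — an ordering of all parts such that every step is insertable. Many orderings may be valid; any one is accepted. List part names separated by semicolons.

1. connector@(-1, 1) [+y clear] — {connector}
2. shield@(-1, 0) [-x clear] — {connector, shield}
3. heatsink@(0, 0) [+x clear] — {connector, heatsink, shield}
4. daughtercard@(0, -1) [-x clear] — {connector, daughtercard, heatsink, shield}
5. retainer@(0, -2) [+x clear] — {connector, daughtercard, heatsink, retainer, shield}
6. backplane@(0, 1) [+x clear] — {backplane, connector, daughtercard, heatsink, retainer, shield}
7. bezel@(-1, -1) [-x clear] — {backplane, bezel, connector, daughtercard, heatsink, retainer, shield}
8. module@(1, -1) [-y clear] — {backplane, bezel, connector, daughtercard, heatsink, module, retainer, shield}
9. standoff@(1, 0) [+x clear] — {backplane, bezel, connector, daughtercard, heatsink, module, retainer, shield, standoff}
10. duct@(-1, -2) [-x clear] — {backplane, bezel, connector, daughtercard, duct, heatsink, module, retainer, shield, standoff}

connector; shield; heatsink; daughtercard; retainer; backplane; bezel; module; standoff; duct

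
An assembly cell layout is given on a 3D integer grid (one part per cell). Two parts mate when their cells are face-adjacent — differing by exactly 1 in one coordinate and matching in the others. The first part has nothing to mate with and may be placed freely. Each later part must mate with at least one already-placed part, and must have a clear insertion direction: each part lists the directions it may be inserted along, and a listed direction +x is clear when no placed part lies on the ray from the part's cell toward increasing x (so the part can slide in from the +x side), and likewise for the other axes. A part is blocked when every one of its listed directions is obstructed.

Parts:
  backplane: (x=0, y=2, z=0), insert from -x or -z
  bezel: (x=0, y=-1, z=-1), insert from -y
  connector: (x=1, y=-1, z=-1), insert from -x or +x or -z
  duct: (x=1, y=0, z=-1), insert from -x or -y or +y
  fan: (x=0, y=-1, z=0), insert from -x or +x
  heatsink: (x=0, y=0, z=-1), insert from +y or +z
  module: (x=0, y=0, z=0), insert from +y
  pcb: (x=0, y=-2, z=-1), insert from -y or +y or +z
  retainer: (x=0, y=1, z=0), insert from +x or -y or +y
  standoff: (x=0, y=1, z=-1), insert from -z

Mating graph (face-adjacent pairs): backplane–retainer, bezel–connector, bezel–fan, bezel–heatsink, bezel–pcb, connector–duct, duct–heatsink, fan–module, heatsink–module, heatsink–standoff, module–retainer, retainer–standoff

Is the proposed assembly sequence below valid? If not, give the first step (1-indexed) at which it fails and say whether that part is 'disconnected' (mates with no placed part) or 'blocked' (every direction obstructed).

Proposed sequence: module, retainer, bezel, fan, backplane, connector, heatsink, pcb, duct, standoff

1. module@(0, 0, 0) [+y clear] — {module}
2. retainer@(0, 1, 0) [+x clear] — {module, retainer}
3. bezel@(0, -1, -1) — no placed neighbour ⇒ disconnected

Invalid at step 3 (disconnected)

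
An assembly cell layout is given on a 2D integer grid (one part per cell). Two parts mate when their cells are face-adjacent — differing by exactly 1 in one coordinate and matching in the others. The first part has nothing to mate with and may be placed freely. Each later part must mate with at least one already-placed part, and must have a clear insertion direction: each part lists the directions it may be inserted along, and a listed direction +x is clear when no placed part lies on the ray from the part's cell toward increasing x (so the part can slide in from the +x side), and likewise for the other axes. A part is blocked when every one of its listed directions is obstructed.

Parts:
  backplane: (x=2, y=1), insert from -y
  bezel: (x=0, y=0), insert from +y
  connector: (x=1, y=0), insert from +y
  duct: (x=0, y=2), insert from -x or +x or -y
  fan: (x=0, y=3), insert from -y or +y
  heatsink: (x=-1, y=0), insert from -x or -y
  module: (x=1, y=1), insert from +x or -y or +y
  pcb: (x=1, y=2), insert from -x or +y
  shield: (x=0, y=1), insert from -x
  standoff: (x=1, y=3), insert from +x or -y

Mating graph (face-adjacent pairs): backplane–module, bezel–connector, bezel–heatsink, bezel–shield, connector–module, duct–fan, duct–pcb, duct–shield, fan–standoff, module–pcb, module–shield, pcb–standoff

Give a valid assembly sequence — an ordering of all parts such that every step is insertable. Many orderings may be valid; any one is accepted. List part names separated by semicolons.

bezel; shield; duct; fan; connector; module; pcb; heatsink; backplane; standoff

1. bezel@(0, 0) [+y clear] — {bezel}
2. shield@(0, 1) [-x clear] — {bezel, shield}
3. duct@(0, 2) [-x clear] — {bezel, duct, shield}
4. fan@(0, 3) [+y clear] — {bezel, duct, fan, shield}
5. connector@(1, 0) [+y clear] — {bezel, connector, duct, fan, shield}
6. module@(1, 1) [+x clear] — {bezel, connector, duct, fan, module, shield}
7. pcb@(1, 2) [+y clear] — {bezel, connector, duct, fan, module, pcb, shield}
8. heatsink@(-1, 0) [-x clear] — {bezel, connector, duct, fan, heatsink, module, pcb, shield}
9. backplane@(2, 1) [-y clear] — {backplane, bezel, connector, duct, fan, heatsink, module, pcb, shield}
10. standoff@(1, 3) [+x clear] — {backplane, bezel, connector, duct, fan, heatsink, module, pcb, shield, standoff}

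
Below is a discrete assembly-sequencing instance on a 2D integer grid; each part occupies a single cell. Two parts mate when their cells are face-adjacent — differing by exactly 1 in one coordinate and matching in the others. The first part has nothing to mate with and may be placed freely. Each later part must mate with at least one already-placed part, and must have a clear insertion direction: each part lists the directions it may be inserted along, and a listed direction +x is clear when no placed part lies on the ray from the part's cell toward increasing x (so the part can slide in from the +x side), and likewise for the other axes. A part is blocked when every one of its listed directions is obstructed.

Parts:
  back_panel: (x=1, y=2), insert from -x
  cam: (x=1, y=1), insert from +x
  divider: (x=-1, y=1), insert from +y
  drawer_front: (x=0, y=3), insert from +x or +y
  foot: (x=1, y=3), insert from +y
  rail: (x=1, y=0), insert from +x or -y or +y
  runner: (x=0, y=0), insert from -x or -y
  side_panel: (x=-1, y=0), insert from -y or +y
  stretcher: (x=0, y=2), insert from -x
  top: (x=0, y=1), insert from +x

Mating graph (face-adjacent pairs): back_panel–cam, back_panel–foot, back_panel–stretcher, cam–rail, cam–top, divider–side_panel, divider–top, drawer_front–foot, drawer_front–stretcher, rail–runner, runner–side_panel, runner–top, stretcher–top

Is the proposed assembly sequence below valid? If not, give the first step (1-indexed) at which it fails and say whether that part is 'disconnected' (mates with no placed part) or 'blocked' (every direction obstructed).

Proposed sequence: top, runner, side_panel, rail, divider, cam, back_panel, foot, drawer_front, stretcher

Valid

1. top@(0, 1) [+x clear] — {top}
2. runner@(0, 0) [-x clear] — {runner, top}
3. side_panel@(-1, 0) [-y clear] — {runner, side_panel, top}
4. rail@(1, 0) [+x clear] — {rail, runner, side_panel, top}
5. divider@(-1, 1) [+y clear] — {divider, rail, runner, side_panel, top}
6. cam@(1, 1) [+x clear] — {cam, divider, rail, runner, side_panel, top}
7. back_panel@(1, 2) [-x clear] — {back_panel, cam, divider, rail, runner, side_panel, top}
8. foot@(1, 3) [+y clear] — {back_panel, cam, divider, foot, rail, runner, side_panel, top}
9. drawer_front@(0, 3) [+y clear] — {back_panel, cam, divider, drawer_front, foot, rail, runner, side_panel, top}
10. stretcher@(0, 2) [-x clear] — {back_panel, cam, divider, drawer_front, foot, rail, runner, side_panel, stretcher, top}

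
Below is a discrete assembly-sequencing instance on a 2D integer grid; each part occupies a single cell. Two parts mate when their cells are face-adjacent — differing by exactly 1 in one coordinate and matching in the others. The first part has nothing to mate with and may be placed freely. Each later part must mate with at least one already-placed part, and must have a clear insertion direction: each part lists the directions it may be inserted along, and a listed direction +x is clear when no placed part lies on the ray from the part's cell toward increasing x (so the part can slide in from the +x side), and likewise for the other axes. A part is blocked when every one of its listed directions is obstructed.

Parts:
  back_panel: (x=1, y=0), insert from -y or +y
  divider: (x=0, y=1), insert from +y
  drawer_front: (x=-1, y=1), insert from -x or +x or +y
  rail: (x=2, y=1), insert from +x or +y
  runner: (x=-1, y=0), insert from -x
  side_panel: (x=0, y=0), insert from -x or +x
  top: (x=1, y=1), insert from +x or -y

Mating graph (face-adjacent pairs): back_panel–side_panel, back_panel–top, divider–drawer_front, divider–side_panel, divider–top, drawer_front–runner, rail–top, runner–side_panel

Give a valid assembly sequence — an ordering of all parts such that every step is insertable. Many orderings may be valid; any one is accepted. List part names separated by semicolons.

1. runner@(-1, 0) [-x clear] — {runner}
2. side_panel@(0, 0) [+x clear] — {runner, side_panel}
3. back_panel@(1, 0) [-y clear] — {back_panel, runner, side_panel}
4. top@(1, 1) [+x clear] — {back_panel, runner, side_panel, top}
5. drawer_front@(-1, 1) [-x clear] — {back_panel, drawer_front, runner, side_panel, top}
6. divider@(0, 1) [+y clear] — {back_panel, divider, drawer_front, runner, side_panel, top}
7. rail@(2, 1) [+x clear] — {back_panel, divider, drawer_front, rail, runner, side_panel, top}

runner; side_panel; back_panel; top; drawer_front; divider; rail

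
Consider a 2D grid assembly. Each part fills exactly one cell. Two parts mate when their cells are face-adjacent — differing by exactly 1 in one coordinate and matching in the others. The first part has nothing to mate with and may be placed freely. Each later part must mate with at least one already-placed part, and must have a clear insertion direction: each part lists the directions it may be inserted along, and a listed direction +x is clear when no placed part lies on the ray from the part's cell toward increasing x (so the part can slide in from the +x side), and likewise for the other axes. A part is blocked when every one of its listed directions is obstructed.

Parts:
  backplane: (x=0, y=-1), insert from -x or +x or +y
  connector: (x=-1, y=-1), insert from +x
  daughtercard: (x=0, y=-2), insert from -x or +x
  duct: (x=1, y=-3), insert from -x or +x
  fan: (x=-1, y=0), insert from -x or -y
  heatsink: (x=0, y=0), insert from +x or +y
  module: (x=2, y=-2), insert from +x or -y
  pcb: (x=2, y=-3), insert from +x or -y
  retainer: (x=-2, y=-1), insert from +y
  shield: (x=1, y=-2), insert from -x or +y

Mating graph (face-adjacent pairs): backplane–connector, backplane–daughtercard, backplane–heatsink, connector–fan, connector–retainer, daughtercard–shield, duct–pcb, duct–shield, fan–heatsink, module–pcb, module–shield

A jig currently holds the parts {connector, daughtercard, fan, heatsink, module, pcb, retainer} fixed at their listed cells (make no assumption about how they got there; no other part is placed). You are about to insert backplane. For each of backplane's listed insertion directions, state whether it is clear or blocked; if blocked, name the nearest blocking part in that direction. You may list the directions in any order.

-x: nearest on ray is connector@(-1, -1) ⇒ blocked
+x: ray from backplane(0, -1) has no placed part ⇒ clear
+y: nearest on ray is heatsink@(0, 0) ⇒ blocked

+x: clear; +y: blocked by heatsink; -x: blocked by connector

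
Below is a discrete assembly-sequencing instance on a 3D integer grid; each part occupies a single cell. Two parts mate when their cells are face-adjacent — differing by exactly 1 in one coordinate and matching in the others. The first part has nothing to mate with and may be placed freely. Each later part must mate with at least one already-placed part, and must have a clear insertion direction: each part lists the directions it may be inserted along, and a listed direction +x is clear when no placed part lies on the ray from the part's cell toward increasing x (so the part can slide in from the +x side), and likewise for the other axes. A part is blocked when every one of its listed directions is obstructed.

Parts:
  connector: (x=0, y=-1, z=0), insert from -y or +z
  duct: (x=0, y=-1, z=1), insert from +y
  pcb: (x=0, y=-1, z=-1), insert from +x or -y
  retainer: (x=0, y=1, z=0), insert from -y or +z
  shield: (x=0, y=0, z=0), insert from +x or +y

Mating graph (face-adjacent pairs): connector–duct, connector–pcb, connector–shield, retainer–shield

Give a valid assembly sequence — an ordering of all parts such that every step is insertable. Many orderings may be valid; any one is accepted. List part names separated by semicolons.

connector; pcb; shield; duct; retainer

1. connector@(0, -1, 0) [-y clear] — {connector}
2. pcb@(0, -1, -1) [+x clear] — {connector, pcb}
3. shield@(0, 0, 0) [+x clear] — {connector, pcb, shield}
4. duct@(0, -1, 1) [+y clear] — {connector, duct, pcb, shield}
5. retainer@(0, 1, 0) [+z clear] — {connector, duct, pcb, retainer, shield}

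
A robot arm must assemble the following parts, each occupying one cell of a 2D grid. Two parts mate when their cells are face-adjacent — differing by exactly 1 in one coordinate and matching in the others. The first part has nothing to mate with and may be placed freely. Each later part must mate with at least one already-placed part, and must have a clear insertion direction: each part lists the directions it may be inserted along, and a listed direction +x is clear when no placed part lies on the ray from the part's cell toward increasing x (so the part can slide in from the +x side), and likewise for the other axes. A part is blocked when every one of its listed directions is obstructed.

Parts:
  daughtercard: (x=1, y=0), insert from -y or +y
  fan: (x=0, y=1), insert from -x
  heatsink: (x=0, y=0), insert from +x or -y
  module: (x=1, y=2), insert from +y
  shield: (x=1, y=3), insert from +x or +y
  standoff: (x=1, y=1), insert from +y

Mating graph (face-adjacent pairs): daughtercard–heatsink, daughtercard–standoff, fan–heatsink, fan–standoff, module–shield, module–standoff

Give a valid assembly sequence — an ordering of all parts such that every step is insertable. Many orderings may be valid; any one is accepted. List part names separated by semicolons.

fan; standoff; daughtercard; module; shield; heatsink

1. fan@(0, 1) [-x clear] — {fan}
2. standoff@(1, 1) [+y clear] — {fan, standoff}
3. daughtercard@(1, 0) [-y clear] — {daughtercard, fan, standoff}
4. module@(1, 2) [+y clear] — {daughtercard, fan, module, standoff}
5. shield@(1, 3) [+x clear] — {daughtercard, fan, module, shield, standoff}
6. heatsink@(0, 0) [-y clear] — {daughtercard, fan, heatsink, module, shield, standoff}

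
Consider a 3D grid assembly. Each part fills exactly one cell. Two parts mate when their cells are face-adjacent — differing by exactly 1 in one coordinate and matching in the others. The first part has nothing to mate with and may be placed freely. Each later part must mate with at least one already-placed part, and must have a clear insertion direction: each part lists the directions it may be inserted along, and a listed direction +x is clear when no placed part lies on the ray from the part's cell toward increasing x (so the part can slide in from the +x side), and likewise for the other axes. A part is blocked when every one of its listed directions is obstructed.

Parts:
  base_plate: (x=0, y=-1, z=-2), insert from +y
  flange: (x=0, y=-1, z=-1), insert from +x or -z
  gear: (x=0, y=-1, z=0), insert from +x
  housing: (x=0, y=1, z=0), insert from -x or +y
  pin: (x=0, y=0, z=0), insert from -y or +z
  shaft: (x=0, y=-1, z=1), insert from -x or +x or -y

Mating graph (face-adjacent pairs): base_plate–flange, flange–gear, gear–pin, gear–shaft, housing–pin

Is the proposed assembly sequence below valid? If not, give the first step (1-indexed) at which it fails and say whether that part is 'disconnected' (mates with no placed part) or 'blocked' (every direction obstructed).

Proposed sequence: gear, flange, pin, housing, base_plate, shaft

Valid

1. gear@(0, -1, 0) [+x clear] — {gear}
2. flange@(0, -1, -1) [+x clear] — {flange, gear}
3. pin@(0, 0, 0) [+z clear] — {flange, gear, pin}
4. housing@(0, 1, 0) [-x clear] — {flange, gear, housing, pin}
5. base_plate@(0, -1, -2) [+y clear] — {base_plate, flange, gear, housing, pin}
6. shaft@(0, -1, 1) [-x clear] — {base_plate, flange, gear, housing, pin, shaft}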